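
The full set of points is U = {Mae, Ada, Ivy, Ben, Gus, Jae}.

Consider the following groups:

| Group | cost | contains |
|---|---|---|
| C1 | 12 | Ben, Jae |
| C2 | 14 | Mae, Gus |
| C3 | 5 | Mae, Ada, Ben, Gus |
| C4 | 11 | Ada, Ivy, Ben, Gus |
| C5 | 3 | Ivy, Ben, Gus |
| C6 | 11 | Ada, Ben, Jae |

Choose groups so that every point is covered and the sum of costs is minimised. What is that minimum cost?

C3, C5, C6 together cover every point (C3 ∪ C5 ∪ C6 = {Mae, Ada, Ivy, Ben, Gus, Jae}); total cost 5 + 3 + 11 = 19.
No covering selection has total cost below 19.

19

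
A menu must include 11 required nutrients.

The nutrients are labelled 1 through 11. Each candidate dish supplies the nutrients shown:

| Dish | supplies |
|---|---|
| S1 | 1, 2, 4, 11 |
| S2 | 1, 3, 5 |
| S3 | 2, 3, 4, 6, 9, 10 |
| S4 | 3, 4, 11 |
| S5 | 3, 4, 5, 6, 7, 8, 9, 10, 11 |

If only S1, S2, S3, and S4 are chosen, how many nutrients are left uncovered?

Union of S1, S2, S3, S4 = {1, 2, 3, 4, 5, 6, 9, 10, 11}.
Not covered: 7, 8 — 2 nutrients.

2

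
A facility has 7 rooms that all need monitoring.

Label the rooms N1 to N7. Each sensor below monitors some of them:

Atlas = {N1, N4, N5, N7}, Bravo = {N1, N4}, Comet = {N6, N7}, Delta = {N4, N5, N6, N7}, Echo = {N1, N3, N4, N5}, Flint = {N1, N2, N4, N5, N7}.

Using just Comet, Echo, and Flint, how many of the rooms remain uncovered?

0

Union of Comet, Echo, Flint = {N1, N2, N3, N4, N5, N6, N7} — that's every room, so 0 are uncovered.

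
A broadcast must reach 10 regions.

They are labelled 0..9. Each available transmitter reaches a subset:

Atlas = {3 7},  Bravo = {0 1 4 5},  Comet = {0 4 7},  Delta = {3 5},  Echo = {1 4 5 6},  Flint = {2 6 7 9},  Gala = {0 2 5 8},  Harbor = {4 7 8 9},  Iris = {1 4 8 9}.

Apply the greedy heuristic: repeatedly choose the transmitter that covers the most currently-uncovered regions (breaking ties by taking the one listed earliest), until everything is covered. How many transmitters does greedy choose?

Greedy: pick Bravo (covers 4 new) → pick Flint (covers 4 new) → pick Atlas (covers 1 new) → pick Gala (covers 1 new). Total picks: 4.

4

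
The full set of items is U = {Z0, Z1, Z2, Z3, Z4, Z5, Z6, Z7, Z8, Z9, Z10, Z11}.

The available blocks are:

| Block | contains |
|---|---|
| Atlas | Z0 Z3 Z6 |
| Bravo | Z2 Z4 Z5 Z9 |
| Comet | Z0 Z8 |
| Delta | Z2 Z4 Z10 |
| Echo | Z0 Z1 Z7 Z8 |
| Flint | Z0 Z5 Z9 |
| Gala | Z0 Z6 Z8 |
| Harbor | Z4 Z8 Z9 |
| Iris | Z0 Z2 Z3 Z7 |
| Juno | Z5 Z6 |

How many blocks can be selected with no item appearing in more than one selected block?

3

Harbor, Iris, Juno are pairwise disjoint (Harbor={Z4,Z8,Z9}; Iris={Z0,Z2,Z3,Z7}; Juno={Z5,Z6}).
Every remaining block overlaps one of these, and no 4 of the listed blocks are pairwise disjoint, so 3 is the maximum.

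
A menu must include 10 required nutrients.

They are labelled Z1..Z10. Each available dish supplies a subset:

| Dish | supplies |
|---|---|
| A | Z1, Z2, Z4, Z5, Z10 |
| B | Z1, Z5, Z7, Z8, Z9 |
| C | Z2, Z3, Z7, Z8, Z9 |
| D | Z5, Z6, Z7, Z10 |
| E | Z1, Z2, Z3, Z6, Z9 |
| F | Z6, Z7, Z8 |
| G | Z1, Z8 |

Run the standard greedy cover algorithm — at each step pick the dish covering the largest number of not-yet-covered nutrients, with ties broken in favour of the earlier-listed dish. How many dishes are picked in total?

Greedy: pick A (covers 5 new) → pick C (covers 4 new) → pick D (covers 1 new). Total picks: 3.

3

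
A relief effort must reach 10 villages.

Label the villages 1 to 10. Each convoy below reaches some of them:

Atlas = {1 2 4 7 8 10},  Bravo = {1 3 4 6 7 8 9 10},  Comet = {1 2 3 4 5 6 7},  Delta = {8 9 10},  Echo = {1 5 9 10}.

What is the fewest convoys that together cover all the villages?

Take {Bravo, Comet}. Their union is {1, 2, 3, 4, 5, 6, 7, 8, 9, 10}, which is all 10 villages.
No single convoy has all 10 villages (the largest, Bravo, has 8), so 2 is optimal.

2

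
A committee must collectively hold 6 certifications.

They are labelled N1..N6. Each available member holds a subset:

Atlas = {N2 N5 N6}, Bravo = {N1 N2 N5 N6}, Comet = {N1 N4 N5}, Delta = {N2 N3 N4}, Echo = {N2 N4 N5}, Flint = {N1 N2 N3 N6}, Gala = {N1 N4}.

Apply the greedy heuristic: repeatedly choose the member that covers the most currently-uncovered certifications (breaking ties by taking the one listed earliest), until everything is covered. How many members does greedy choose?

2

Greedy: pick Bravo (covers 4 new) → pick Delta (covers 2 new). Total picks: 2.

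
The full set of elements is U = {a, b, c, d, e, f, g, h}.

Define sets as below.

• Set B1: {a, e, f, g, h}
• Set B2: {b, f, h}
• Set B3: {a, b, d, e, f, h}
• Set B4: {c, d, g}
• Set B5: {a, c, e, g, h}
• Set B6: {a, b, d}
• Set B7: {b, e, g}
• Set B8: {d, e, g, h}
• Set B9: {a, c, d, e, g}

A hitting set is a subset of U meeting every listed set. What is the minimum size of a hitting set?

T = {b, g} meets every set (each contains at least one member of T), and |T| = 2.
The sets B2, B9 are pairwise disjoint, so any hitting set needs a separate element for each — at least 2. Hence 2 is optimal.

2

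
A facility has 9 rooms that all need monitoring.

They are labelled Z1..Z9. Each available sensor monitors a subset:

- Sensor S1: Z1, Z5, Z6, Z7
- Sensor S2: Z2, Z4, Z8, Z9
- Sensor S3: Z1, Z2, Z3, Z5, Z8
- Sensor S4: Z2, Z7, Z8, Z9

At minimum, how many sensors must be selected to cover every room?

3

Take {S1, S2, S3}. Their union is {Z1, Z2, Z3, Z4, Z5, Z6, Z7, Z8, Z9}, which is all 9 rooms.
Only S3 contains Z3, so S3 is forced; the remaining 4 rooms need at least 2 more sensors (each remaining sensor adds at most 2) — so at least 3 sensors are needed, and 3 is optimal.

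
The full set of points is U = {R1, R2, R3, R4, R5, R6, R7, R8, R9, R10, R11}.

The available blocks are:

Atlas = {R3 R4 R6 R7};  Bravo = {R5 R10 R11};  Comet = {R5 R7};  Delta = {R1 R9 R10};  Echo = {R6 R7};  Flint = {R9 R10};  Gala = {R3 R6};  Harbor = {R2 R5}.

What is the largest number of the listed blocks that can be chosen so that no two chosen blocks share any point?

3

Delta, Gala, Harbor are pairwise disjoint (Delta={R1,R9,R10}; Gala={R3,R6}; Harbor={R2,R5}).
Every remaining block overlaps one of these, and no 4 of the listed blocks are pairwise disjoint, so 3 is the maximum.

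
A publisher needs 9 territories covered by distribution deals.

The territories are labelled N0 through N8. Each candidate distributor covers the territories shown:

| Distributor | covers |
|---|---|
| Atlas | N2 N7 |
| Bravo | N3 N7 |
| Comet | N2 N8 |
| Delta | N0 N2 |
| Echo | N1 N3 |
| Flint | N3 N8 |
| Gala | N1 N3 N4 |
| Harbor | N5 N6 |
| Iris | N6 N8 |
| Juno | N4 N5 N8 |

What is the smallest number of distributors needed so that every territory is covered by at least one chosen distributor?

5

Bravo and Comet and Delta and Gala and Harbor together: Bravo ∪ Comet ∪ Delta ∪ Gala ∪ Harbor = {N0, N1, N2, N3, N4, N5, N6, N7, N8} — every territory is covered.
No 4 of the 10 distributors cover everything (all 210 combinations miss at least one territory), so 5 is optimal.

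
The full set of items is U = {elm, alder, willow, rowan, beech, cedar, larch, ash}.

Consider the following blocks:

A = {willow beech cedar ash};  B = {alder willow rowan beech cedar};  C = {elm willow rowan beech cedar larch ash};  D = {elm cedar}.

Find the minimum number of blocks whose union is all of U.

Take {B, C}. Their union is {elm, alder, willow, rowan, beech, cedar, larch, ash}, which is all 8 items.
No single block has all 8 items (the largest, C, has 7), so 2 is optimal.

2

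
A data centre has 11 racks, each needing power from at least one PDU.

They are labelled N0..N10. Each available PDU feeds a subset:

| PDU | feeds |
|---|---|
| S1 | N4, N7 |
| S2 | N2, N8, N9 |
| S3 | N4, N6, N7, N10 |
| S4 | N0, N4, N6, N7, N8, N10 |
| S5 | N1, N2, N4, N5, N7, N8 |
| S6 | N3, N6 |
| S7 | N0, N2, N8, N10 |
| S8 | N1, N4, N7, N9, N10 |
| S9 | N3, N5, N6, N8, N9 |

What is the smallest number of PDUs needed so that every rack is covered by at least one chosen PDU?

S5 and S7 and S9 together: S5 ∪ S7 ∪ S9 = {N0, N1, N2, N3, N4, N5, N6, N7, N8, N9, N10} — every rack is covered.
No 2 of the 9 PDUs cover everything (all 36 combinations miss at least one rack), so 3 is optimal.

3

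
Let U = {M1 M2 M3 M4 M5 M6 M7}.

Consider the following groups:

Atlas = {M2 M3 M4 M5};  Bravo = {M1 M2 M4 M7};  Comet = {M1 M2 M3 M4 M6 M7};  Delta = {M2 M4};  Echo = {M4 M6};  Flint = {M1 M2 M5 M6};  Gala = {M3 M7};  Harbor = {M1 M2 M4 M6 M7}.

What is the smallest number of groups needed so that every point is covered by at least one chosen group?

Atlas and Harbor together: Atlas ∪ Harbor = {M1, M2, M3, M4, M5, M6, M7} — every point is covered.
No single group has all 7 points (the largest, Comet, has 6), so 2 is optimal.

2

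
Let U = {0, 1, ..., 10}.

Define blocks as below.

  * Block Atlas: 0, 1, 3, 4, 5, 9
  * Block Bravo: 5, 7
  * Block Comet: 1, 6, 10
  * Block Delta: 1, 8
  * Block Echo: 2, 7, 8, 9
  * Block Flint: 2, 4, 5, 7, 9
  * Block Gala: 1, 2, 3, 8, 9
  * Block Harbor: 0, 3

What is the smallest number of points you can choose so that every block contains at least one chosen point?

The 3 points {0, 1, 7} hit every block.
The blocks Bravo, Delta, Harbor are pairwise disjoint, so any hitting set needs a separate point for each — at least 3. Hence 3 is optimal.

3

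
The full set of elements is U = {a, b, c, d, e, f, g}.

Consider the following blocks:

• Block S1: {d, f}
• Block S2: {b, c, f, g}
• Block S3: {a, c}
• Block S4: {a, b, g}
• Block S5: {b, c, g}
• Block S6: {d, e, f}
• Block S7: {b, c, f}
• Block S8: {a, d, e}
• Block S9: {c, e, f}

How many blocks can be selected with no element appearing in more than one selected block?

S7, S8 are pairwise disjoint (S7={b,c,f}; S8={a,d,e}).
Every remaining block overlaps one of these, and no 3 of the listed blocks are pairwise disjoint, so 2 is the maximum.

2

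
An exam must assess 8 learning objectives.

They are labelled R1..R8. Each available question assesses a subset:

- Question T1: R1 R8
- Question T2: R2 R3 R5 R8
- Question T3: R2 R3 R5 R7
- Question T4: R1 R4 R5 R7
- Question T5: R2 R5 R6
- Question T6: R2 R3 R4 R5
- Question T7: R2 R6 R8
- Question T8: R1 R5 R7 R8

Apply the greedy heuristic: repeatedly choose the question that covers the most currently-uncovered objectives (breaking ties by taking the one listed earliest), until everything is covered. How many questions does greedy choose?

Greedy: pick T2 (covers 4 new) → pick T4 (covers 3 new) → pick T5 (covers 1 new). Total picks: 3.

3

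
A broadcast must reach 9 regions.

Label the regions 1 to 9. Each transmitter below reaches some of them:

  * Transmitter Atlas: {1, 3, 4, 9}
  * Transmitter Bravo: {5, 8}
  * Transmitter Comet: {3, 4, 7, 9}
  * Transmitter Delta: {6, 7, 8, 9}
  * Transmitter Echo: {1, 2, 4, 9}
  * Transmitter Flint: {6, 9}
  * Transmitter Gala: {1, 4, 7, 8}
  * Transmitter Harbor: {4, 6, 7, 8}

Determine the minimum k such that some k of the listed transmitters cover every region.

4

Atlas and Bravo and Echo and Harbor together: Atlas ∪ Bravo ∪ Echo ∪ Harbor = {1, 2, 3, 4, 5, 6, 7, 8, 9} — every region is covered.
No 3 of the 8 transmitters cover everything (all 56 combinations miss at least one region), so 4 is optimal.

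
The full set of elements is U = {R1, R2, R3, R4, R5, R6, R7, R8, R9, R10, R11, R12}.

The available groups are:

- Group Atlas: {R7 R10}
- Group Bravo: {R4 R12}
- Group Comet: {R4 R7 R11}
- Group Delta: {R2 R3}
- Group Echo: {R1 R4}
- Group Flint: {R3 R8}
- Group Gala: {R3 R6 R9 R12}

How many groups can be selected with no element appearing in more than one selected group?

Atlas, Bravo, Flint are pairwise disjoint (Atlas={R7,R10}; Bravo={R4,R12}; Flint={R3,R8}).
Every remaining group overlaps one of these, and no 4 of the listed groups are pairwise disjoint, so 3 is the maximum.

3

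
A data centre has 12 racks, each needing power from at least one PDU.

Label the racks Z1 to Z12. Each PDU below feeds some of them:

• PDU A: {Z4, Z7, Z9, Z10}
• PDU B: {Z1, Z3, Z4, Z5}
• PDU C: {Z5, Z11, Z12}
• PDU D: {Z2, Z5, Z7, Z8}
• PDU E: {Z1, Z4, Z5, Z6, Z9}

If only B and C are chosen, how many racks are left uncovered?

Union of B, C = {Z1, Z3, Z4, Z5, Z11, Z12}.
Not covered: Z2, Z6, Z7, Z8, Z9, Z10 — 6 racks.

6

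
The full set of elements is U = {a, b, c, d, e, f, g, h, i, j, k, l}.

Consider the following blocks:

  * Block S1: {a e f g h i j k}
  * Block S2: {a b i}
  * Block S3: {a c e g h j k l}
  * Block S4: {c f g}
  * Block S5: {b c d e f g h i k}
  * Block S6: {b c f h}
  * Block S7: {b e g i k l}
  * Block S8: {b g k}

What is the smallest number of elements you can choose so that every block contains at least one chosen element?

2

The 2 elements {b, g} hit every block.
The blocks S2, S4 are pairwise disjoint, so any hitting set needs a separate element for each — at least 2. Hence 2 is optimal.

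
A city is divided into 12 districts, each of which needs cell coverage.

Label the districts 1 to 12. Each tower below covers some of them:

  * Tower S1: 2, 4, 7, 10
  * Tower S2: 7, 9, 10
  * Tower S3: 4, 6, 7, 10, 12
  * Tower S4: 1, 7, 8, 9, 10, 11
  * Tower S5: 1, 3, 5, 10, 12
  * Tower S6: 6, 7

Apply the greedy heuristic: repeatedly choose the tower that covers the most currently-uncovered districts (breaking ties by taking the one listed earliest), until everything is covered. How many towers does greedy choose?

Greedy: pick S4 (covers 6 new) → pick S3 (covers 3 new) → pick S5 (covers 2 new) → pick S1 (covers 1 new). Total picks: 4.

4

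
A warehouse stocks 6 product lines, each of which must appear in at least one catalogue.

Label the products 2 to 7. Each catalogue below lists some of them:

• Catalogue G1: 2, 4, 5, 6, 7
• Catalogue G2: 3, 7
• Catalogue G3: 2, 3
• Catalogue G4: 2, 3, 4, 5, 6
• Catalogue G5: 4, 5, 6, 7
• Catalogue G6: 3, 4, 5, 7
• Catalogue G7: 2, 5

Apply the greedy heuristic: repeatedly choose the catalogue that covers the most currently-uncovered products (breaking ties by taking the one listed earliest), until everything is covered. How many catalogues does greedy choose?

Greedy: pick G1 (covers 5 new) → pick G2 (covers 1 new). Total picks: 2.

2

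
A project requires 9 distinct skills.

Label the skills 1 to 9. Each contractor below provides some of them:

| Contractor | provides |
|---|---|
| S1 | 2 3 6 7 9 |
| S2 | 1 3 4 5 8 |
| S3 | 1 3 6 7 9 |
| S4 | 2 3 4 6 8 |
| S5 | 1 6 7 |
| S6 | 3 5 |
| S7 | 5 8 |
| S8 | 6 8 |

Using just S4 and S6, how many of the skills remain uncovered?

Union of S4, S6 = {2, 3, 4, 5, 6, 8}.
Not covered: 1, 7, 9 — 3 skills.

3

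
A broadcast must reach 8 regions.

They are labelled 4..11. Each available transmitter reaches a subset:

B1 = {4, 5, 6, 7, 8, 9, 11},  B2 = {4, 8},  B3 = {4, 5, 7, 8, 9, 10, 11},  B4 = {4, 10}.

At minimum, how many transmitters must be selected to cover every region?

2

Take {B1, B4}. Their union is {4, 5, 6, 7, 8, 9, 10, 11}, which is all 8 regions.
No single transmitter has all 8 regions (the largest, B1, has 7), so 2 is optimal.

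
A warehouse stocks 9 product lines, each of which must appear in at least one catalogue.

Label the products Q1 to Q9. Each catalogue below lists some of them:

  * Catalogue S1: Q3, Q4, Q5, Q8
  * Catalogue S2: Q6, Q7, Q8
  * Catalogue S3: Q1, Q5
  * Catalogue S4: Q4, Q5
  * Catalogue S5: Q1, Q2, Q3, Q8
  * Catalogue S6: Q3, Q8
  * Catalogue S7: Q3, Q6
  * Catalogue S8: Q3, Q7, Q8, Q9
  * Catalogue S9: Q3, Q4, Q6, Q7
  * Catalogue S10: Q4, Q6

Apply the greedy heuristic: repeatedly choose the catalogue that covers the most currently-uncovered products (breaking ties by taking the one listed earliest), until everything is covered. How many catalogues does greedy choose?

Greedy: pick S1 (covers 4 new) → pick S2 (covers 2 new) → pick S5 (covers 2 new) → pick S8 (covers 1 new). Total picks: 4.

4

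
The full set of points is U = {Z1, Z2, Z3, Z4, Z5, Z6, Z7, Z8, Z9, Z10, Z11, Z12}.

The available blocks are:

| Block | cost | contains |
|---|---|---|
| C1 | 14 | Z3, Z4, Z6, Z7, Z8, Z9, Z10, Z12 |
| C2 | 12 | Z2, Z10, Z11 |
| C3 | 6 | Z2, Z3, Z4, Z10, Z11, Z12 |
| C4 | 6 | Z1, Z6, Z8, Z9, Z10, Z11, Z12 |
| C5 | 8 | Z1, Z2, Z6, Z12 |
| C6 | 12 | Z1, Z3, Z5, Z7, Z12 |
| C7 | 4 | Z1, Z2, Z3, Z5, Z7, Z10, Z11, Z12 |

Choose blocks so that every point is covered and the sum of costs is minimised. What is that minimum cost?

16

C3, C4, C7 together cover every point (C3 ∪ C4 ∪ C7 = {Z1, Z2, Z3, Z4, Z5, Z6, Z7, Z8, Z9, Z10, Z11, Z12}); total cost 6 + 6 + 4 = 16.
No covering selection has total cost below 16.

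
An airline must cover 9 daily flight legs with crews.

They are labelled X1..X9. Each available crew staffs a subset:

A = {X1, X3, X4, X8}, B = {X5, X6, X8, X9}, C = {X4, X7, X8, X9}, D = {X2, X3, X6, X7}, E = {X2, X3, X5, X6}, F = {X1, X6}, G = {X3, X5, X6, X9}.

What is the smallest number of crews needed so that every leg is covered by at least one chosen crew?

A and C and E together: A ∪ C ∪ E = {X1, X2, X3, X4, X5, X6, X7, X8, X9} — every leg is covered.
Each crew has at most 4 legs, and 2·4 = 8 < 9 — so at least 3 crews are needed, and 3 is optimal.

3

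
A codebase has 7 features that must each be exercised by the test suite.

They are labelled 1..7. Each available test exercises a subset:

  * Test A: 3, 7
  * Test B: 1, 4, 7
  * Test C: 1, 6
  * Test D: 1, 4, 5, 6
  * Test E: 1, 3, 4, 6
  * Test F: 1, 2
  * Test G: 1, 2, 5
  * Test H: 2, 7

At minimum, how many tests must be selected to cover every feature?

3

Take {A, D, H}. Their union is {1, 2, 3, 4, 5, 6, 7}, which is all 7 features.
No 2 of the 8 tests cover everything (all 28 combinations miss at least one feature), so 3 is optimal.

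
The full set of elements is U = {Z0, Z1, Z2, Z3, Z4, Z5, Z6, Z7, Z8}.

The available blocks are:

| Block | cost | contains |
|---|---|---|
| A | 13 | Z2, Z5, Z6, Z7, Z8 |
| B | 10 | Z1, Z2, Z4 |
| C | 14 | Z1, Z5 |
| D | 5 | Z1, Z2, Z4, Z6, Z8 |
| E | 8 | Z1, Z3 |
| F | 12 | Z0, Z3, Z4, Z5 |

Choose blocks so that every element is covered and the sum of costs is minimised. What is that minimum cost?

A, D, F together cover every element (A ∪ D ∪ F = {Z0, Z1, Z2, Z3, Z4, Z5, Z6, Z7, Z8}); total cost 13 + 5 + 12 = 30.
No covering selection has total cost below 30.

30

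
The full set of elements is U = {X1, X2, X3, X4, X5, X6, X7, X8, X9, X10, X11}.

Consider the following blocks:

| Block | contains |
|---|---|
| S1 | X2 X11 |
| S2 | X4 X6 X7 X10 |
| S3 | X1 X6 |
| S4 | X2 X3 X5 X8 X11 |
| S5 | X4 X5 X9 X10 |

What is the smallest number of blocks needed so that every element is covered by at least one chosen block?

4

S2 and S3 and S4 and S5 together: S2 ∪ S3 ∪ S4 ∪ S5 = {X1, X2, X3, X4, X5, X6, X7, X8, X9, X10, X11} — every element is covered.
No 3 of the 5 blocks cover everything (all 10 combinations miss at least one element), so 4 is optimal.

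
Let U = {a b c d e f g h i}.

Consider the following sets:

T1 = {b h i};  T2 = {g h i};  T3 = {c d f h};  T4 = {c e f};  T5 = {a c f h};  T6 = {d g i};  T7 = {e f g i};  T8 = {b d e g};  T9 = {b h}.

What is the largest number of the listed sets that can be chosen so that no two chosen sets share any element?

T4, T6, T9 are pairwise disjoint (T4={c,e,f}; T6={d,g,i}; T9={b,h}).
Every remaining set overlaps one of these, and no 4 of the listed sets are pairwise disjoint, so 3 is the maximum.

3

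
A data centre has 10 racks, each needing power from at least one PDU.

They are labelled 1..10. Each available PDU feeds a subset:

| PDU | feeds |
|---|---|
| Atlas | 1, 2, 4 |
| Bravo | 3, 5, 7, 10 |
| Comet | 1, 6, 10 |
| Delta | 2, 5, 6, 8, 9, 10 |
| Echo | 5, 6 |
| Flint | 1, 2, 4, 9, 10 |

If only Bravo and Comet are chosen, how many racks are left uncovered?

4

Union of Bravo, Comet = {1, 3, 5, 6, 7, 10}.
Not covered: 2, 4, 8, 9 — 4 racks.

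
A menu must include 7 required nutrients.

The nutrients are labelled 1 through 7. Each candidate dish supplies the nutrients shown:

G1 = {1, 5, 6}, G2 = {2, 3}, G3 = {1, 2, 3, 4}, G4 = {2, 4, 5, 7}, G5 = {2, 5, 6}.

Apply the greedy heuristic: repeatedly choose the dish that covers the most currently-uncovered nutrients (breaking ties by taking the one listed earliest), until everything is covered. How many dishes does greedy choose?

3

Greedy: pick G3 (covers 4 new) → pick G1 (covers 2 new) → pick G4 (covers 1 new). Total picks: 3.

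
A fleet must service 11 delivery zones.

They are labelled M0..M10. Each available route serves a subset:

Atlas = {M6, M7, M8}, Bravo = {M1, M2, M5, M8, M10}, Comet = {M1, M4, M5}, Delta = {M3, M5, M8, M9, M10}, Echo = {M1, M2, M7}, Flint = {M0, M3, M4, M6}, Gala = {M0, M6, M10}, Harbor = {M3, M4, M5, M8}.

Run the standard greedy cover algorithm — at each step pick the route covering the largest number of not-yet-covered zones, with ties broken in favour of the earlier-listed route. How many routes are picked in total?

Greedy: pick Bravo (covers 5 new) → pick Flint (covers 4 new) → pick Atlas (covers 1 new) → pick Delta (covers 1 new). Total picks: 4.
(The true minimum cover uses only 3 routes, so greedy is not optimal here.)

4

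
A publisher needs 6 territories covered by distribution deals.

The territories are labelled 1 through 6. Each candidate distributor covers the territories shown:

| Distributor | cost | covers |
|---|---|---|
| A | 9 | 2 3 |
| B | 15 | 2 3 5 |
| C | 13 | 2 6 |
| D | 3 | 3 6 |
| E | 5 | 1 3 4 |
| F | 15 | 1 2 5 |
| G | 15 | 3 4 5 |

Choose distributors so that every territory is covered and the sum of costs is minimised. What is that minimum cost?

B, D, E together cover every territory (B ∪ D ∪ E = {1, 2, 3, 4, 5, 6}); total cost 15 + 3 + 5 = 23.
No covering selection has total cost below 23.

23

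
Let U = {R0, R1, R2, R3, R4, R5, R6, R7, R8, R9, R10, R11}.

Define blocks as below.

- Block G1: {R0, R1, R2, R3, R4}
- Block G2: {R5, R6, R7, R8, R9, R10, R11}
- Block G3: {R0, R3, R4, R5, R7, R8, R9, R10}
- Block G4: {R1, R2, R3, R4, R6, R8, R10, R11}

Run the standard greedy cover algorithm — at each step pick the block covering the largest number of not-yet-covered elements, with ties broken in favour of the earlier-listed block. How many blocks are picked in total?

Greedy: pick G3 (covers 8 new) → pick G4 (covers 4 new). Total picks: 2.

2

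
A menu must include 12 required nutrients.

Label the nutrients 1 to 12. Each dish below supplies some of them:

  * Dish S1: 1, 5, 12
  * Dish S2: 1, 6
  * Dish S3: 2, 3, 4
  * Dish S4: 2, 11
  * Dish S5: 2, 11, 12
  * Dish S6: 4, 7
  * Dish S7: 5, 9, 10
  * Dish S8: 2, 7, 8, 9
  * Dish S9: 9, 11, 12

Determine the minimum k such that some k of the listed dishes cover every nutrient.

Take {S2, S3, S5, S7, S8}. Their union is {1, 2, 3, 4, 5, 6, 7, 8, 9, 10, 11, 12}, which is all 12 nutrients.
No 4 of the 9 dishes cover everything (all 126 combinations miss at least one nutrient), so 5 is optimal.

5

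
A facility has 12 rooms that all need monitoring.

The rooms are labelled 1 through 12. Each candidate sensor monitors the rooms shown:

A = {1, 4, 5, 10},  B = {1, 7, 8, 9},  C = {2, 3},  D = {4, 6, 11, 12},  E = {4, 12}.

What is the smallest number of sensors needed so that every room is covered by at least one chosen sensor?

A and B and C and D together: A ∪ B ∪ C ∪ D = {1, 2, 3, 4, 5, 6, 7, 8, 9, 10, 11, 12} — every room is covered.
Only C contains 2, so C is forced; the remaining 10 rooms need at least 3 more sensors (each remaining sensor adds at most 4) — so at least 4 sensors are needed, and 4 is optimal.

4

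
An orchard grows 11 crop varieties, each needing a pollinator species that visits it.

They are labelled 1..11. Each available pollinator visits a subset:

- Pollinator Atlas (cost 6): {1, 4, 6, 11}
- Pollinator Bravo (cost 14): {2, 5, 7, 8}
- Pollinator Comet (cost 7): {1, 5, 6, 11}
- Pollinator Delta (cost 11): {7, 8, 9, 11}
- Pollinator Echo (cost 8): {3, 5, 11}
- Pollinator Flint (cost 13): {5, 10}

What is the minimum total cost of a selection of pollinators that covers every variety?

52

Atlas, Bravo, Delta, Echo, Flint together cover every variety (Atlas ∪ Bravo ∪ Delta ∪ Echo ∪ Flint = {1, 2, 3, 4, 5, 6, 7, 8, 9, 10, 11}); total cost 6 + 14 + 11 + 8 + 13 = 52.
No covering selection has total cost below 52.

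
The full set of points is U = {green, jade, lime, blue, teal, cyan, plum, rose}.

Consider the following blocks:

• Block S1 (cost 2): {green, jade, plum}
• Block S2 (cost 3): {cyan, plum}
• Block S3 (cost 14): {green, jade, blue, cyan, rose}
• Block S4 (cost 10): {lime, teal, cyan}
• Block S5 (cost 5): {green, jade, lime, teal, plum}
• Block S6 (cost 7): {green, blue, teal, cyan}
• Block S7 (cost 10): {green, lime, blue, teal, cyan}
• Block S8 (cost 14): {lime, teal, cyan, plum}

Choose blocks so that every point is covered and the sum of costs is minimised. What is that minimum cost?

S3, S5 together cover every point (S3 ∪ S5 = {green, jade, lime, blue, teal, cyan, plum, rose}); total cost 14 + 5 = 19.
The greedy pick S1, S6, S5, S3 costs 28; no covering selection beats 19.

19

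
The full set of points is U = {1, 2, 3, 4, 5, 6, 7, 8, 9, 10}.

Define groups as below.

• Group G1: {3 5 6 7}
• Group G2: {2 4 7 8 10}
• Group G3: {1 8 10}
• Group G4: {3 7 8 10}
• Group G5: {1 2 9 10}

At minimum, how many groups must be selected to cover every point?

3

G1 and G2 and G5 together: G1 ∪ G2 ∪ G5 = {1, 2, 3, 4, 5, 6, 7, 8, 9, 10} — every point is covered.
Only G2 contains 4, so G2 is forced; the remaining 5 points need at least 2 more groups (each remaining group adds at most 3) — so at least 3 groups are needed, and 3 is optimal.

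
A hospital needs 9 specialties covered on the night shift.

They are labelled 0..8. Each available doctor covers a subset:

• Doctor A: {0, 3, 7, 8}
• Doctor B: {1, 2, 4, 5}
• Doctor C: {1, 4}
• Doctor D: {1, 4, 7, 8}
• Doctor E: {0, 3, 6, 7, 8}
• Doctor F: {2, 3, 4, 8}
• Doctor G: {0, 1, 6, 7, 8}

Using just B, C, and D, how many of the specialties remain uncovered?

Union of B, C, D = {1, 2, 4, 5, 7, 8}.
Not covered: 0, 3, 6 — 3 specialties.

3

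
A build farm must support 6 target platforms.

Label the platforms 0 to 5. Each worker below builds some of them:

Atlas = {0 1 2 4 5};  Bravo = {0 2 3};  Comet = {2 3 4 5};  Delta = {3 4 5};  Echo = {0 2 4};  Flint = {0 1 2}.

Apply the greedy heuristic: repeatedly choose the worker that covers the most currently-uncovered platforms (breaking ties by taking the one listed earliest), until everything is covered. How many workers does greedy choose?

Greedy: pick Atlas (covers 5 new) → pick Bravo (covers 1 new). Total picks: 2.

2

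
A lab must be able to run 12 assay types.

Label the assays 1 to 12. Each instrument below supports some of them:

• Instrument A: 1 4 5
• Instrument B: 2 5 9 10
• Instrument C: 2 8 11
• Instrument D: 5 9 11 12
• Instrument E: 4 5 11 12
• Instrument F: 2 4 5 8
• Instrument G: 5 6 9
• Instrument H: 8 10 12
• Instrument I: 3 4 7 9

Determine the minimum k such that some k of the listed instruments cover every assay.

5

Take {A, C, G, H, I}. Their union is {1, 2, 3, 4, 5, 6, 7, 8, 9, 10, 11, 12}, which is all 12 assays.
No 4 of the 9 instruments cover everything (all 126 combinations miss at least one assay), so 5 is optimal.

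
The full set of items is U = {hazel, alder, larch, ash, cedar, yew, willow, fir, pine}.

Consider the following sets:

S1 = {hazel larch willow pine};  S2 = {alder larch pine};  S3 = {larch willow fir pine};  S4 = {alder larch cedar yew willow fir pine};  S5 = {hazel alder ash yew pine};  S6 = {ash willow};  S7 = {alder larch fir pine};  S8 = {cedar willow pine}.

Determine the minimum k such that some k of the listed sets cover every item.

2

S4 and S5 cover everything between them: the union {hazel, alder, larch, ash, cedar, yew, willow, fir, pine} is all of U.
No single set has all 9 items (the largest, S4, has 7), so 2 is optimal.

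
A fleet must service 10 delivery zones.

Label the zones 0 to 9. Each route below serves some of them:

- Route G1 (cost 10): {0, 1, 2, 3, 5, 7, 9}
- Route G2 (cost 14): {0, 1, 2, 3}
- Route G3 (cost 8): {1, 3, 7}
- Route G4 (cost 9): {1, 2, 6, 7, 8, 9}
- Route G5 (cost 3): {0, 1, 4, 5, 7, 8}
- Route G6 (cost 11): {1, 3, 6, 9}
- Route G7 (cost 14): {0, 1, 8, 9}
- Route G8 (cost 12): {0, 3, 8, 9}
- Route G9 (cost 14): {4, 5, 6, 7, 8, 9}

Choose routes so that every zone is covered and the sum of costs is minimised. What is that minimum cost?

G3, G4, G5 together cover every zone (G3 ∪ G4 ∪ G5 = {0, 1, 2, 3, 4, 5, 6, 7, 8, 9}); total cost 8 + 9 + 3 = 20.
No covering selection has total cost below 20.

20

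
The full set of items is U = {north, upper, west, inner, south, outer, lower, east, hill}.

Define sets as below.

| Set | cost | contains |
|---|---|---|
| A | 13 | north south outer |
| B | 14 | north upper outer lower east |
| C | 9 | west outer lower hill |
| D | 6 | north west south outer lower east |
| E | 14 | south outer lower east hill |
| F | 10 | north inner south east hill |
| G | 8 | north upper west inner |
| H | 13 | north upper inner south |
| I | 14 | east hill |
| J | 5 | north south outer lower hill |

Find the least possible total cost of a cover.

D, G, J together cover every item (D ∪ G ∪ J = {north, upper, west, inner, south, outer, lower, east, hill}); total cost 6 + 8 + 5 = 19.
No covering selection has total cost below 19.

19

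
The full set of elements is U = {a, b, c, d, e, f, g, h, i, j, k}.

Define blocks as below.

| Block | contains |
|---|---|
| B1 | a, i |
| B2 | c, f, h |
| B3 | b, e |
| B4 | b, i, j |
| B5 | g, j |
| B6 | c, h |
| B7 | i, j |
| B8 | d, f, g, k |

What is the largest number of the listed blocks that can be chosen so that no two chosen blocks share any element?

4

B1, B3, B6, B8 are pairwise disjoint (B1={a,i}; B3={b,e}; B6={c,h}; B8={d,f,g,k}).
Every remaining block overlaps one of these, and no 5 of the listed blocks are pairwise disjoint, so 4 is the maximum.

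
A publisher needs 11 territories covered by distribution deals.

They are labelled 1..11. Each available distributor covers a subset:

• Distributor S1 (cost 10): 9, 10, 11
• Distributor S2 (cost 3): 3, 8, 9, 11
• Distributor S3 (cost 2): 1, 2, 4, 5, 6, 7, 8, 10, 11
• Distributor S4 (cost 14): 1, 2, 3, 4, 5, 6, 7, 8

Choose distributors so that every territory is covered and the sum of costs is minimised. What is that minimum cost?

5

S2, S3 together cover every territory (S2 ∪ S3 = {1, 2, 3, 4, 5, 6, 7, 8, 9, 10, 11}); total cost 3 + 2 = 5.
No covering selection has total cost below 5.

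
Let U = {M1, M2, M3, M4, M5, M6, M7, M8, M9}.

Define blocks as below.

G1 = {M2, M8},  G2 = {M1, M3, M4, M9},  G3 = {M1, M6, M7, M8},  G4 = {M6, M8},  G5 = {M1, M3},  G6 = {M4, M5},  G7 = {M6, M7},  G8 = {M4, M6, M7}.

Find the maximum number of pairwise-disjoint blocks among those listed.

4

G1, G5, G6, G7 are pairwise disjoint (G1={M2,M8}; G5={M1,M3}; G6={M4,M5}; G7={M6,M7}).
Every remaining block overlaps one of these, and no 5 of the listed blocks are pairwise disjoint, so 4 is the maximum.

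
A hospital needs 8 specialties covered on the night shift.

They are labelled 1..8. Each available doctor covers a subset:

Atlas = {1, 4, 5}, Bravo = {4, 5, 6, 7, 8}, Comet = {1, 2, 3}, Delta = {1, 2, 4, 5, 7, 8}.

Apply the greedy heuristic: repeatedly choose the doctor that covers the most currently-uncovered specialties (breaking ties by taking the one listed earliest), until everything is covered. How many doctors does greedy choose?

Greedy: pick Delta (covers 6 new) → pick Bravo (covers 1 new) → pick Comet (covers 1 new). Total picks: 3.
(The true minimum cover uses only 2 doctors, so greedy is not optimal here.)

3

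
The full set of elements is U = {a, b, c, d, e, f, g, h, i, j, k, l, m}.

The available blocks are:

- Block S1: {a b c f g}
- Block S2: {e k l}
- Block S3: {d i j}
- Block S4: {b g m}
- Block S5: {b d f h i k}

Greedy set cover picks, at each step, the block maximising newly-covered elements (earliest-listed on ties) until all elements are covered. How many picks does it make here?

5

Greedy: pick S5 (covers 6 new) → pick S1 (covers 3 new) → pick S2 (covers 2 new) → pick S3 (covers 1 new) → pick S4 (covers 1 new). Total picks: 5.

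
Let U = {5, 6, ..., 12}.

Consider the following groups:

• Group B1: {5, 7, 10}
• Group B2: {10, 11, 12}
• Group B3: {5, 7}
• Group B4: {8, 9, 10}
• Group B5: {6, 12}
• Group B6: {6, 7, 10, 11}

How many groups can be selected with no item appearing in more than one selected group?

3

B3, B4, B5 are pairwise disjoint (B3={5,7}; B4={8,9,10}; B5={6,12}).
Every remaining group overlaps one of these, and no 4 of the listed groups are pairwise disjoint, so 3 is the maximum.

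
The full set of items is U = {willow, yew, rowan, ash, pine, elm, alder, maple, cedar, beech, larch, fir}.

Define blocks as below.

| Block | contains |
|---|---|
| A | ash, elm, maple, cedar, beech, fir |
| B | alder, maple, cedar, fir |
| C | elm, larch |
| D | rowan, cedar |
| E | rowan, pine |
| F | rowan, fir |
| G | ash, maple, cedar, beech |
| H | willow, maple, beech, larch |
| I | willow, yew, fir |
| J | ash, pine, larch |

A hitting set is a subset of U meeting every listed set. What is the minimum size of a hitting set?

4

Take T = {rowan, ash, larch, fir}. Each listed block contains at least one of these, so T is a hitting set of size 4.
The blocks C, E, G, I are pairwise disjoint, so any hitting set needs a separate item for each — at least 4. Hence 4 is optimal.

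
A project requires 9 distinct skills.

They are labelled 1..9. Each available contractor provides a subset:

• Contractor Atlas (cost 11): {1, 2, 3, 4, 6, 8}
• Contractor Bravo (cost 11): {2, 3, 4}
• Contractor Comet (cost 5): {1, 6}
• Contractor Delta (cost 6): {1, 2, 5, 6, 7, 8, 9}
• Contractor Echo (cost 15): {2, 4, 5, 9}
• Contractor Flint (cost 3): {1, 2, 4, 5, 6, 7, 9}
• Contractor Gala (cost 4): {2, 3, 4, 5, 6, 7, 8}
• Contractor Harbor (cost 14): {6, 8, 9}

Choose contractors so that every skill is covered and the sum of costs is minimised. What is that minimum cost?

Flint, Gala together cover every skill (Flint ∪ Gala = {1, 2, 3, 4, 5, 6, 7, 8, 9}); total cost 3 + 4 = 7.
No covering selection has total cost below 7.

7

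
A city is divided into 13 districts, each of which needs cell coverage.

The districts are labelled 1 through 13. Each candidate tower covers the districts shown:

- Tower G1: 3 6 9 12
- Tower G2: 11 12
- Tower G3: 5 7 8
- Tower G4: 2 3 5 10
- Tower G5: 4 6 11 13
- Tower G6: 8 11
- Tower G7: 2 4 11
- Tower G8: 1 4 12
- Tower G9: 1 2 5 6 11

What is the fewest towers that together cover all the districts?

G1 and G3 and G4 and G5 and G8 together: G1 ∪ G3 ∪ G4 ∪ G5 ∪ G8 = {1, 2, 3, 4, 5, 6, 7, 8, 9, 10, 11, 12, 13} — every district is covered.
No 4 of the 9 towers cover everything (all 126 combinations miss at least one district), so 5 is optimal.

5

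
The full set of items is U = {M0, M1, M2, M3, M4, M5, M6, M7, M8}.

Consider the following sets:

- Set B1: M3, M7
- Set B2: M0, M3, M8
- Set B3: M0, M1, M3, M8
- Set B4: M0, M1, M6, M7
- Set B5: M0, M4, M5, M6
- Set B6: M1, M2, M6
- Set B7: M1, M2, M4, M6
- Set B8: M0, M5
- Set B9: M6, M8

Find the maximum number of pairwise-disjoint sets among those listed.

B1, B6, B8 are pairwise disjoint (B1={M3,M7}; B6={M1,M2,M6}; B8={M0,M5}).
Every remaining set overlaps one of these, and no 4 of the listed sets are pairwise disjoint, so 3 is the maximum.

3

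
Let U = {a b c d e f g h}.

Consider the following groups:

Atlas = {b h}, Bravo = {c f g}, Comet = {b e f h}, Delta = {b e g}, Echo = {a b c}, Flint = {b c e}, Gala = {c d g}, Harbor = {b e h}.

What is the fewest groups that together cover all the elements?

Comet, Echo, and Gala cover everything between them: the union {a, b, c, d, e, f, g, h} is all of U.
Only Echo contains a, so Echo is forced; the remaining 5 elements need at least 2 more groups (each remaining group adds at most 3) — so at least 3 groups are needed, and 3 is optimal.

3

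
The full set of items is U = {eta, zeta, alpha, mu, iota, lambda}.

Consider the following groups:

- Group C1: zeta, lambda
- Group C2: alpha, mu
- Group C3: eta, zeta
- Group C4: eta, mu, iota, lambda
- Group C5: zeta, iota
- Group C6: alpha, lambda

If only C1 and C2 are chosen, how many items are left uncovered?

2

Union of C1, C2 = {zeta, alpha, mu, lambda}.
Not covered: eta, iota — 2 items.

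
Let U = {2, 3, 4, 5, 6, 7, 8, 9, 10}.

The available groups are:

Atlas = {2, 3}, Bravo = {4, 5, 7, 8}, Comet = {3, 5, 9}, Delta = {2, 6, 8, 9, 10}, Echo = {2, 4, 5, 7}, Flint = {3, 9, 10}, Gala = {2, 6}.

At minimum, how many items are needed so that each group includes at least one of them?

H = {2, 4, 9} meets every group (each contains at least one member of H), and |H| = 3.
The groups Bravo, Flint, Gala are pairwise disjoint, so any hitting set needs a separate item for each — at least 3. Hence 3 is optimal.

3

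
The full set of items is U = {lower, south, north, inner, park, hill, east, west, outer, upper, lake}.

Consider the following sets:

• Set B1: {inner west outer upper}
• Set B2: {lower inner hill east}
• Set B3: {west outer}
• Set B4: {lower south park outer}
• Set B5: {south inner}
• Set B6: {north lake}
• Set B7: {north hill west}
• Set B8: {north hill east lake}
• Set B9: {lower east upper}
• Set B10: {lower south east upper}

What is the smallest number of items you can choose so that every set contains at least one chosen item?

4

Take H = {lower, inner, west, lake}. Each listed set contains at least one of these, so H is a hitting set of size 4.
The sets B3, B5, B6, B9 are pairwise disjoint, so any hitting set needs a separate item for each — at least 4. Hence 4 is optimal.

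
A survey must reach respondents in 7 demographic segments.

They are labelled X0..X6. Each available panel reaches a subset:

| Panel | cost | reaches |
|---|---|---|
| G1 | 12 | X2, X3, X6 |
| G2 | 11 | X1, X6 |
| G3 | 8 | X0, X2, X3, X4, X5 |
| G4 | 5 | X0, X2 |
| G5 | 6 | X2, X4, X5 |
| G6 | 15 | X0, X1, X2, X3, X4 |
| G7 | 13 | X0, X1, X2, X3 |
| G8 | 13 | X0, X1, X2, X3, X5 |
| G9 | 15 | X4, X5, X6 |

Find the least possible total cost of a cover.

G2, G3 together cover every segment (G2 ∪ G3 = {X0, X1, X2, X3, X4, X5, X6}); total cost 11 + 8 = 19.
No covering selection has total cost below 19.

19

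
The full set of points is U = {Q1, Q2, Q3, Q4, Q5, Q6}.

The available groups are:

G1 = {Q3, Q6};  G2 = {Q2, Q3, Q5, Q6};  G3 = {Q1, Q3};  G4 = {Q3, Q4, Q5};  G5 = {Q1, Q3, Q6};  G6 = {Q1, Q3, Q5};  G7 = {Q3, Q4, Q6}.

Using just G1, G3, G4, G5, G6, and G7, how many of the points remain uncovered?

Union of G1, G3, G4, G5, G6, G7 = {Q1, Q3, Q4, Q5, Q6}.
Not covered: Q2 — 1 point.

1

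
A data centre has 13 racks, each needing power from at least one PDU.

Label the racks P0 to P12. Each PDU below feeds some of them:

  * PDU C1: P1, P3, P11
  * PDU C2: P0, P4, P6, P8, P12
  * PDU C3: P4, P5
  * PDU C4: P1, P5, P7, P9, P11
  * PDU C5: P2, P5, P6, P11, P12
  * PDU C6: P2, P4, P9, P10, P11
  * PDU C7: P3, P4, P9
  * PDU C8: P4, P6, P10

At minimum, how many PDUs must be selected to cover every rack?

C2 and C4 and C6 and C7 together: C2 ∪ C4 ∪ C6 ∪ C7 = {P0, P1, P2, P3, P4, P5, P6, P7, P8, P9, P10, P11, P12} — every rack is covered.
No 3 of the 8 PDUs cover everything (all 56 combinations miss at least one rack), so 4 is optimal.

4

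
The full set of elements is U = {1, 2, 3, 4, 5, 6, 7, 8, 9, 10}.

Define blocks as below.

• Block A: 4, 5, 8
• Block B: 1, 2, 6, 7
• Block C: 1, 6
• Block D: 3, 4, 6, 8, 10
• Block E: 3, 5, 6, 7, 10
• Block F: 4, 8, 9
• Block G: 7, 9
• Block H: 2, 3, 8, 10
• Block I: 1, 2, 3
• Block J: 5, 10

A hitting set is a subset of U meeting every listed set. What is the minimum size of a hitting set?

Take T = {1, 4, 7, 10}. Each listed block contains at least one of these, so T is a hitting set of size 4.
No choice of 3 elements meets every block, so 4 is the minimum.

4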